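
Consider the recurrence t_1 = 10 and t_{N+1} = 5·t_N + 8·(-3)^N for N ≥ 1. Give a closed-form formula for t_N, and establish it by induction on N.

Computing the first terms: t_1 = 10, t_2 = 26, t_3 = 202. This suggests t_N = -(-3)^N + 7·5^(N - 1).
When N = 1: the formula gives 10 = 10 = t_1.
Inductive step: suppose the statement holds for some m ≥ 1, so t_m = -(-3)^m + 7·5^(m - 1).
Then t_{m+1} = 5·t_m + 8·(-3)^m = 5·(-(-3)^m + 7·5^(m - 1)) + 8·(-3)^m = -(-3)^(m + 1) + 7·5^m = -(-3)^(m+1) + 7·5^((m+1) - 1),
which is the claimed formula at N = m+1.
This completes the induction.

t_N = -(-3)^N + 7·5^(N - 1)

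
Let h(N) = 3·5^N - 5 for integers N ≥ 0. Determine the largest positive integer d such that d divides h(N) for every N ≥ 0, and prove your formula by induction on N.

d = 2

Computing the first values: h(0) = -2 and h(1) = 10; gcd(-2, 10) = 2, so d ≤ 2.
We prove 2 | 3·5^N - 5 for all N ≥ 0 by induction on N.
Base case (N = 0): h(0) = -2 = 2·(-1), so 2 | h(0).
Inductive step: suppose the statement holds for some r ≥ 0, i.e. 2 | h(r). Then
h(r+1) = 3·5^(r+1) - 5 = 5·(3·5^r - 5) + 20 = 5·h(r) + 20. The first term is divisible by 2 by the inductive hypothesis, and 20 is divisible by 2. Hence 2 | h(r+1).
By induction, the statement is established for all N ≥ 0.
Therefore the largest such d is 2.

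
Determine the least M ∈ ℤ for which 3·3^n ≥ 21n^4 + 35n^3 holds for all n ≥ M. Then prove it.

M = 11

At n = 10: 177147 < 245000, so the inequality fails and M ≥ 11. We prove 3·3^n ≥ 21n^4 + 35n^3 for all n ≥ 11.
For the base case n = 11: 3·3^n = 531441 and 21n^4 + 35n^3 = 354046, so 531441 ≥ 354046.
For the inductive step, assume it holds for an arbitrary k ≥ 11, so 3·3^k ≥ 21k^4 + 35k^3.
Then 3·3^(k + 1) = 3·(3·3^k) ≥ 3·(21k^4 + 35k^3).
Also, for k ≥ 11 we have 3·(21k^4 + 35k^3) ≥ 21(k+1)^4 + 35(k+1)^3, since 3·(21k^4 + 35k^3) − (21(k+1)^4 + 35(k+1)^3) = 42k^4 - 14k^3 - 231k^2 - 189k - 56, which is nonnegative for all k ≥ 11.
Combining, 3·3^(k + 1) ≥ 21(k+1)^4 + 35(k+1)^3.
By induction, the statement is established for all n ≥ 11.
Hence the smallest such M is 11.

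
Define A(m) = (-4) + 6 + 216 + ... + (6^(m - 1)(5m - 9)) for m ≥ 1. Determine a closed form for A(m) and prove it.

We claim A(m) = 6^m(m - 2) + 2 for all m ≥ 1.
When m = 1: A(1) = -4, and the closed form gives -4. They agree.
Suppose the result is true for m = i, so A(i) = 6^i(i - 2) + 2.
Then A(i+1) = A(i) + (6^i(5i - 4)) = (6^i(i - 2) + 2) + (6^i(5i - 4)).
Simplifying, A(i+1) = 6·6^i·i - 6·6^i + 2 = 6^(i+1)((i+1) - 2) + 2,
which is the closed form with m = i+1.
By the principle of mathematical induction, the result holds for all m ≥ 1.

A(m) = 6^m(m - 2) + 2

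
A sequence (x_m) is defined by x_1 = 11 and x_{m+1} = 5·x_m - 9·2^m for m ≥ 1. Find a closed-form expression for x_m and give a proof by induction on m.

x_m = 3·2^m + 5^m

Computing the first terms: x_1 = 11, x_2 = 37, x_3 = 149. This suggests x_m = 3·2^m + 5^m.
For the base case m = 1: the formula gives 11 = 11 = x_1.
Inductive step: suppose the statement holds for some p ≥ 1, so x_p = 3·2^p + 5^p.
Then x_{p+1} = 5·x_p - 9·2^p = 5·(3·2^p + 5^p) - 9·2^p = 3·2^(p + 1) + 5^(p + 1),
which is the claimed formula at m = p+1.
By induction, the statement is established for all m ≥ 1.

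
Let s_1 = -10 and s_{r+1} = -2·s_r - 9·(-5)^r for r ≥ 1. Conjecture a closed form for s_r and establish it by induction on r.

s_r = 5(-2)^(r - 1) + 3(-5)^r

Computing the first terms: s_1 = -10, s_2 = 65, s_3 = -355. This suggests s_r = 5(-2)^(r - 1) + 3(-5)^r.
Base case (r = 1): the formula gives -10 = -10 = s_1.
For the inductive step, assume it holds for an arbitrary p ≥ 1, so s_p = 5(-2)^(p - 1) + 3(-5)^p.
Then s_{p+1} = -2·s_p - 9·(-5)^p = -2·(5(-2)^(p - 1) + 3(-5)^p) - 9·(-5)^p = 5(-2)^p + 3(-5)^(p + 1) = 5(-2)^((p+1) - 1) + 3(-5)^(p+1),
which is the claimed formula at r = p+1.
By the principle of mathematical induction, the result holds for all r ≥ 1.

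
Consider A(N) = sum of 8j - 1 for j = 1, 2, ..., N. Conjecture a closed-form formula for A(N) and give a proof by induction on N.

We claim A(N) = N(4N + 3) for all N ≥ 1.
When N = 1: A(1) = 7, and the closed form gives 7. They agree.
Inductive step: assume the claim holds for N = j, so A(j) = j(4j + 3).
Then A(j+1) = A(j) + (8j + 7) = (j(4j + 3)) + (8j + 7).
Simplifying, A(j+1) = (j + 1)(4j + 7) = (j+1)(4(j+1) + 3),
which is the closed form with N = j+1.
Hence, by induction on N, the claim holds for every N ≥ 1.

A(N) = N(4N + 3)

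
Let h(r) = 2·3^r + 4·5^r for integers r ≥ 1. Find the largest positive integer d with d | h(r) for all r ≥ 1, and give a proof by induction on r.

Computing the first values: h(1) = 26 and h(2) = 118; gcd(26, 118) = 2, so d ≤ 2.
We prove 2 | 2·3^r + 4·5^r for all r ≥ 1 by induction on r.
For the base case r = 1: h(1) = 26 = 2·(13), so 2 | h(1).
For the inductive step, assume it holds for an arbitrary i ≥ 1, i.e. 2 | h(i). Then
h(i+1) − 5·h(i) = (2·3^(i+1) + 4·5^(i+1)) − 5·(2·3^i + 4·5^i) = (2)·3^i·(3 − 5) = (-4)·3^i. Since 2 | h(i) by the inductive hypothesis, 2 | 5·h(i); and 2 | -4 since -4 = 2·-2. Therefore 2 | h(i+1).
Hence, by induction on r, the claim holds for every r ≥ 1.
Therefore the largest such d is 2.

d = 2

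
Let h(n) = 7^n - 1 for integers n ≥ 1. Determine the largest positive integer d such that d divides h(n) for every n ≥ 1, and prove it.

d = 6

Computing the first values: h(1) = 6 and h(2) = 48; gcd(6, 48) = 6, so d ≤ 6.
We prove 6 | 7^n - 1 for all n ≥ 1 by induction on n.
Base case (n = 1): h(1) = 6 = 6·(1), so 6 | h(1).
Inductive step: suppose the statement holds for some p ≥ 1, i.e. 6 | h(p). Then
7^{p+1} − 1^{p+1} = 7·7^p − 1·1^p = 7·(7^p − 1^p) + (6)·1^p. The first term is divisible by 6 by the inductive hypothesis, and the second term (6)·1^p is divisible by 6 since 6 | 6. Hence 6 | h(p+1).
By induction, the statement is established for all n ≥ 1.
Therefore the largest such d is 6.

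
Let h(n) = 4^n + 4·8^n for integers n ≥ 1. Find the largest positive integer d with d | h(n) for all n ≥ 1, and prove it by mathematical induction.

d = 4

Computing the first values: h(1) = 36 and h(2) = 272; gcd(36, 272) = 4, so d ≤ 4.
We prove 4 | 4^n + 4·8^n for all n ≥ 1 by induction on n.
When n = 1: h(1) = 36 = 4·(9), so 4 | h(1).
Inductive step: assume the claim holds for n = p, i.e. 4 | h(p). Then
h(p+1) − 8·h(p) = (4^(p+1) + 4·8^(p+1)) − 8·(4^p + 4·8^p) = (1)·4^p·(4 − 8) = (-4)·4^p. Since 4 | h(p) by the inductive hypothesis, 4 | 8·h(p); and 4 | -4 since -4 = 4·-1. Therefore 4 | h(p+1).
Hence, by induction on n, the claim holds for every n ≥ 1.
Therefore the largest such d is 4.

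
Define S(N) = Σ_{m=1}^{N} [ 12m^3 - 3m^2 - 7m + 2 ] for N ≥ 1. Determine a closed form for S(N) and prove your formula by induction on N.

S(N) = N(3N^3 + 5N^2 - 2N - 2)

We claim S(N) = N(3N^3 + 5N^2 - 2N - 2) for all N ≥ 1.
Base case (N = 1): S(1) = 4, and the closed form gives 4. They agree.
Inductive step: suppose the statement holds for some m ≥ 1, so S(m) = m(3m^3 + 5m^2 - 2m - 2).
Then S(m+1) = S(m) + (12m^3 + 33m^2 + 23m + 4) = (m(3m^3 + 5m^2 - 2m - 2)) + (12m^3 + 33m^2 + 23m + 4).
Simplifying, S(m+1) = (m + 1)(3m^3 + 14m^2 + 17m + 4) = (m+1)(3(m+1)^3 + 5(m+1)^2 - 2(m+1) - 2),
which is the closed form with N = m+1.
By induction, the statement is established for all N ≥ 1.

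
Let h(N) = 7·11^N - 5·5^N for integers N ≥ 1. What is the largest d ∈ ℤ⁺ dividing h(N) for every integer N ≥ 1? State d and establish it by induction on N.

Computing the first values: h(1) = 52 and h(2) = 722; gcd(52, 722) = 2, so d ≤ 2.
We prove 2 | 7·11^N - 5·5^N for all N ≥ 1 by induction on N.
For the base case N = 1: h(1) = 52 = 2·(26), so 2 | h(1).
Suppose the result is true for N = i, i.e. 2 | h(i). Then
h(i+1) − 11·h(i) = (7·11^(i+1) - 5·5^(i+1)) − 11·(7·11^i - 5·5^i) = (-5)·5^i·(5 − 11) = (30)·5^i. Since 2 | h(i) by the inductive hypothesis, 2 | 11·h(i); and 2 | 30 since 30 = 2·15. Therefore 2 | h(i+1).
Hence, by induction on N, the claim holds for every N ≥ 1.
Therefore the largest such d is 2.

d = 2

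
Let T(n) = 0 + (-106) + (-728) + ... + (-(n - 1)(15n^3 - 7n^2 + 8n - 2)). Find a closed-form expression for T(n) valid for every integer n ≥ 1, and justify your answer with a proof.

We claim T(n) = -n(n - 1)(3n^3 + 5n^2 + 4n + 1) for all n ≥ 1.
Base case (n = 1): T(1) = 0, and the closed form gives 0. They agree.
For the inductive step, assume it holds for an arbitrary r ≥ 1, so T(r) = r(-3r^4 - 2r^3 + r^2 + 3r + 1).
Then T(r+1) = T(r) + (r(-15r^3 - 38r^2 - 39r - 14)) = (r(-3r^4 - 2r^3 + r^2 + 3r + 1)) + (r(-15r^3 - 38r^2 - 39r - 14)).
Simplifying, T(r+1) = -r(r + 1)(3r^3 + 14r^2 + 23r + 13) = -(r+1)((r+1) - 1)(3(r+1)^3 + 5(r+1)^2 + 4(r+1) + 1),
which is the closed form with n = r+1.
By the principle of mathematical induction, the result holds for all n ≥ 1.

T(n) = -n(n - 1)(3n^3 + 5n^2 + 4n + 1)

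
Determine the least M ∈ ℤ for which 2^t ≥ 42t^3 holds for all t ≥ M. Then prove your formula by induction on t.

M = 18

At t = 17: 131072 < 206346, so the inequality fails and M ≥ 18. We prove 2^t ≥ 42t^3 for all t ≥ 18.
For the base case t = 18: 2^t = 262144 and 42t^3 = 244944, so 262144 ≥ 244944.
Suppose the result is true for t = j, so 2^j ≥ 42j^3.
Then 2^(j + 1) = 2·(2^j) ≥ 2·(42j^3).
Also, for j ≥ 18 we have 2·(42j^3) ≥ 42(j+1)^3, since 2 ≥ (1 + 1/j)^3 for all j ≥ 18.
Combining, 2^(j + 1) ≥ 42(j+1)^3.
By induction, the statement is established for all t ≥ 18.
Hence the smallest such M is 18.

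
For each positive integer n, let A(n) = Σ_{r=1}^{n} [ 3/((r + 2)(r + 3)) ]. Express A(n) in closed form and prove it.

A(n) = n/(n + 3)

We claim A(n) = n/(n + 3) for all n ≥ 1.
When n = 1: A(1) = 1/4, and the closed form gives 1/4. They agree.
Inductive step: assume the claim holds for n = r, so A(r) = r/(r + 3).
Then A(r+1) = A(r) + (3/((r + 3)(r + 4))) = (r/(r + 3)) + (3/((r + 3)(r + 4))).
Simplifying, A(r+1) = (r + 1)/(r + 4) = (r+1)/((r+1) + 3),
which is the closed form with n = r+1.
By induction, the statement is established for all n ≥ 1.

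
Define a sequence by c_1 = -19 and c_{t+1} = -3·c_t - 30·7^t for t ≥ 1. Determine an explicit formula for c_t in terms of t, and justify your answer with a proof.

c_t = 2(-3)^(t - 1) - 3·7^t

Computing the first terms: c_1 = -19, c_2 = -153, c_3 = -1011. This suggests c_t = 2(-3)^(t - 1) - 3·7^t.
Base case (t = 1): the formula gives -19 = -19 = c_1.
For the inductive step, assume it holds for an arbitrary r ≥ 1, so c_r = 2(-3)^(r - 1) - 3·7^r.
Then c_{r+1} = -3·c_r - 30·7^r = -3·(2(-3)^(r - 1) - 3·7^r) - 30·7^r = 2(-3)^r - 3·7^(r + 1) = 2(-3)^((r+1) - 1) - 3·7^(r+1),
which is the claimed formula at t = r+1.
This completes the induction.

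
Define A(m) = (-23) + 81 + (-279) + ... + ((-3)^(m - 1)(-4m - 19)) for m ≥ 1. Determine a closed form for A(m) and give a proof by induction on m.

We claim A(m) = (-3)^m(m + 5) - 5 for all m ≥ 1.
For the base case m = 1: A(1) = -23, and the closed form gives -23. They agree.
Inductive step: assume the claim holds for m = i, so A(i) = (-3)^i(i + 5) - 5.
Then A(i+1) = A(i) + ((-3)^i(-4i - 23)) = ((-3)^i(i + 5) - 5) + ((-3)^i(-4i - 23)).
Simplifying, A(i+1) = -3(-3)^i·i - 18(-3)^i - 5 = (-3)^(i+1)((i+1) + 5) - 5,
which is the closed form with m = i+1.
This completes the induction.

A(m) = (-3)^m(m + 5) - 5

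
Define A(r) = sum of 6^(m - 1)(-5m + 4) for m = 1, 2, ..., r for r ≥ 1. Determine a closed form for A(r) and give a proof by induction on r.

We claim A(r) = 6^r(-r + 1) - 1 for all r ≥ 1.
When r = 1: A(1) = -1, and the closed form gives -1. They agree.
Suppose the result is true for r = m, so A(m) = 6^m(-m + 1) - 1.
Then A(m+1) = A(m) + (6^m(-5m - 1)) = (6^m(-m + 1) - 1) + (6^m(-5m - 1)).
Simplifying, A(m+1) = -6·6^m·m - 1 = 6^(m+1)(-(m+1) + 1) - 1,
which is the closed form with r = m+1.
By induction, the statement is established for all r ≥ 1.

A(r) = 6^r(-r + 1) - 1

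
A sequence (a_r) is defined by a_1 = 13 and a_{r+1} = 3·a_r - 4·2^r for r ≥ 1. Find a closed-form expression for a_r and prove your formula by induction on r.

a_r = 2^(r + 2) + 5·3^(r - 1)

Computing the first terms: a_1 = 13, a_2 = 31, a_3 = 77. This suggests a_r = 2^(r + 2) + 5·3^(r - 1).
When r = 1: the formula gives 13 = 13 = a_1.
Inductive step: suppose the statement holds for some p ≥ 1, so a_p = 2^(p + 2) + 5·3^(p - 1).
Then a_{p+1} = 3·a_p - 4·2^p = 3·(2^(p + 2) + 5·3^(p - 1)) - 4·2^p = 2^(p + 3) + 5·3^p = 2^((p+1) + 2) + 5·3^((p+1) - 1),
which is the claimed formula at r = p+1.
By induction, the statement is established for all r ≥ 1.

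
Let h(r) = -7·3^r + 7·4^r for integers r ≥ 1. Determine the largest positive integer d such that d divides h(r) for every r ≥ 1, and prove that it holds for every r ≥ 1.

d = 7

Computing the first values: h(1) = 7 and h(2) = 49; gcd(7, 49) = 7, so d ≤ 7.
We prove 7 | -7·3^r + 7·4^r for all r ≥ 1 by induction on r.
When r = 1: h(1) = 7 = 7·(1), so 7 | h(1).
Suppose the result is true for r = k, i.e. 7 | h(k). Then
h(k+1) − 4·h(k) = (-7·3^(k+1) + 7·4^(k+1)) − 4·(-7·3^k + 7·4^k) = (-7)·3^k·(3 − 4) = (7)·3^k. Since 7 | h(k) by the inductive hypothesis, 7 | 4·h(k); and 7 | 7 since 7 = 7·1. Therefore 7 | h(k+1).
This completes the induction.
Therefore the largest such d is 7.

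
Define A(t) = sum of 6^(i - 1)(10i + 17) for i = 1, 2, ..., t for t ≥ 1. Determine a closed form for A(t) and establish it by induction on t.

A(t) = 6^t(2t + 3) - 3

We claim A(t) = 6^t(2t + 3) - 3 for all t ≥ 1.
Base case (t = 1): A(1) = 27, and the closed form gives 27. They agree.
Suppose the result is true for t = i, so A(i) = 6^i(2i + 3) - 3.
Then A(i+1) = A(i) + (6^i(10i + 27)) = (6^i(2i + 3) - 3) + (6^i(10i + 27)).
Simplifying, A(i+1) = 12·6^i·i + 30·6^i - 3 = 6^(i+1)(2(i+1) + 3) - 3,
which is the closed form with t = i+1.
By the principle of mathematical induction, the result holds for all t ≥ 1.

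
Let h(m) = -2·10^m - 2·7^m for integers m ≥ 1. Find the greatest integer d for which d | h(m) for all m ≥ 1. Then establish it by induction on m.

d = 2

Computing the first values: h(1) = -34 and h(2) = -298; gcd(-34, -298) = 2, so d ≤ 2.
We prove 2 | -2·10^m - 2·7^m for all m ≥ 1 by induction on m.
When m = 1: h(1) = -34 = 2·(-17), so 2 | h(1).
Suppose the result is true for m = j, i.e. 2 | h(j). Then
h(j+1) − 10·h(j) = (-2·10^(j+1) - 2·7^(j+1)) − 10·(-2·10^j - 2·7^j) = (-2)·7^j·(7 − 10) = (6)·7^j. Since 2 | h(j) by the inductive hypothesis, 2 | 10·h(j); and 2 | 6 since 6 = 2·3. Therefore 2 | h(j+1).
Hence, by induction on m, the claim holds for every m ≥ 1.
Therefore the largest such d is 2.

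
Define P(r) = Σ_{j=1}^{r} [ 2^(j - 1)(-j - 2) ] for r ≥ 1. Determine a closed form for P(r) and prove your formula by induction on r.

We claim P(r) = -2^r(r + 1) + 1 for all r ≥ 1.
For the base case r = 1: P(1) = -3, and the closed form gives -3. They agree.
Inductive step: suppose the statement holds for some j ≥ 1, so P(j) = -2^j(j + 1) + 1.
Then P(j+1) = P(j) + (2^j(-j - 3)) = (-2^j(j + 1) + 1) + (2^j(-j - 3)).
Simplifying, P(j+1) = -2^(j + 1)j - 2^(j + 2) + 1 = -2^(j+1)((j+1) + 1) + 1,
which is the closed form with r = j+1.
Hence, by induction on r, the claim holds for every r ≥ 1.

P(r) = -2^r(r + 1) + 1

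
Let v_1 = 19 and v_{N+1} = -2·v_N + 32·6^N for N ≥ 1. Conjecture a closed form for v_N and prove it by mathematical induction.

Computing the first terms: v_1 = 19, v_2 = 154, v_3 = 844. This suggests v_N = -5(-2)^(N - 1) + 4·6^N.
For the base case N = 1: the formula gives 19 = 19 = v_1.
Suppose the result is true for N = p, so v_p = -5(-2)^(p - 1) + 4·6^p.
Then v_{p+1} = -2·v_p + 32·6^p = -2·(-5(-2)^(p - 1) + 4·6^p) + 32·6^p = -5(-2)^p + 4·6^(p + 1) = -5(-2)^((p+1) - 1) + 4·6^(p+1),
which is the claimed formula at N = p+1.
By the principle of mathematical induction, the result holds for all N ≥ 1.

v_N = -5(-2)^(N - 1) + 4·6^N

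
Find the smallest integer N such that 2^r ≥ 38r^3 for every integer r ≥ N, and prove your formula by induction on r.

N = 18

At r = 17: 131072 < 186694, so the inequality fails and N ≥ 18. We prove 2^r ≥ 38r^3 for all r ≥ 18.
Base step (r = 18): 2^r = 262144 and 38r^3 = 221616, so 262144 ≥ 221616.
Inductive step: suppose the statement holds for some j ≥ 18, so 2^j ≥ 38j^3.
Then 2^(j + 1) = 2·(2^j) ≥ 2·(38j^3).
Also, for j ≥ 18 we have 2·(38j^3) ≥ 38(j+1)^3, since 2 ≥ (1 + 1/j)^3 for all j ≥ 18.
Combining, 2^(j + 1) ≥ 38(j+1)^3.
Hence, by induction on r, the claim holds for every r ≥ 18.
Hence the smallest such N is 18.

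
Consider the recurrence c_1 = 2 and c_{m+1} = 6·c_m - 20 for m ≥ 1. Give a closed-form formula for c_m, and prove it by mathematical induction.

Computing the first terms: c_1 = 2, c_2 = -8, c_3 = -68. This suggests c_m = -2·6^(m - 1) + 4.
For the base case m = 1: the formula gives 2 = 2 = c_1.
Suppose the result is true for m = p, so c_p = -2·6^(p - 1) + 4.
Then c_{p+1} = 6·c_p - 20 = 6·(-2·6^(p - 1) + 4) - 20 = -2·6^p + 4 = -2·6^((p+1) - 1) + 4,
which is the claimed formula at m = p+1.
By the principle of mathematical induction, the result holds for all m ≥ 1.

c_m = -2·6^(m - 1) + 4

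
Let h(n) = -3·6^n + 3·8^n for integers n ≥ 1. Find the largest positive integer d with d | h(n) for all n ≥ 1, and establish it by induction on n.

d = 6

Computing the first values: h(1) = 6 and h(2) = 84; gcd(6, 84) = 6, so d ≤ 6.
We prove 6 | -3·6^n + 3·8^n for all n ≥ 1 by induction on n.
Base step (n = 1): h(1) = 6 = 6·(1), so 6 | h(1).
For the inductive step, assume it holds for an arbitrary r ≥ 1, i.e. 6 | h(r). Then
h(r+1) − 8·h(r) = (-3·6^(r+1) + 3·8^(r+1)) − 8·(-3·6^r + 3·8^r) = (-3)·6^r·(6 − 8) = (6)·6^r. Since 6 | h(r) by the inductive hypothesis, 6 | 8·h(r); and 6 | 6 since 6 = 6·1. Therefore 6 | h(r+1).
Hence, by induction on n, the claim holds for every n ≥ 1.
Therefore the largest such d is 6.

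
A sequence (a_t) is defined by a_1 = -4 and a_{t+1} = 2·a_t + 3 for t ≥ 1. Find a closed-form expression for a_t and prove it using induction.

Computing the first terms: a_1 = -4, a_2 = -5, a_3 = -7. This suggests a_t = -2^(t - 1) - 3.
When t = 1: the formula gives -4 = -4 = a_1.
For the inductive step, assume it holds for an arbitrary p ≥ 1, so a_p = -2^(p - 1) - 3.
Then a_{p+1} = 2·a_p + 3 = 2·(-2^(p - 1) - 3) + 3 = -2^p - 3 = -2^((p+1) - 1) - 3,
which is the claimed formula at t = p+1.
By the principle of mathematical induction, the result holds for all t ≥ 1.

a_t = -2^(t - 1) - 3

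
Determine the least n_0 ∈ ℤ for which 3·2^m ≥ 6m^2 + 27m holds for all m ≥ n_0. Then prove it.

At m = 7: 384 < 483, so the inequality fails and n_0 ≥ 8. We prove 3·2^m ≥ 6m^2 + 27m for all m ≥ 8.
Base step (m = 8): 3·2^m = 768 and 6m^2 + 27m = 600, so 768 ≥ 600.
Inductive step: assume the claim holds for m = k, so 3·2^k ≥ 6k^2 + 27k.
Then 3·2^(k + 1) = 2·(3·2^k) ≥ 2·(6k^2 + 27k).
Also, for k ≥ 8 we have 2·(6k^2 + 27k) ≥ 6(k+1)^2 + 27(k+1), since 2·(6k^2 + 27k) − (6(k+1)^2 + 27(k+1)) = 6k^2 + 15k - 33, which is nonnegative for all k ≥ 8.
Combining, 3·2^(k + 1) ≥ 6(k+1)^2 + 27(k+1).
By induction, the statement is established for all m ≥ 8.
Hence the smallest such n_0 is 8.

n_0 = 8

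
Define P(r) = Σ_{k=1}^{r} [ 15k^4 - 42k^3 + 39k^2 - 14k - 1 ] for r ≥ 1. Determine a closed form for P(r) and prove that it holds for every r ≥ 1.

We claim P(r) = r(3r^4 - 3r^3 - 3r^2 + 2r - 2) for all r ≥ 1.
When r = 1: P(1) = -3, and the closed form gives -3. They agree.
Inductive step: assume the claim holds for r = k, so P(k) = k(3k^4 - 3k^3 - 3k^2 + 2k - 2).
Then P(k+1) = P(k) + (15k^4 + 18k^3 + 3k^2 - 2k - 3) = (k(3k^4 - 3k^3 - 3k^2 + 2k - 2)) + (15k^4 + 18k^3 + 3k^2 - 2k - 3).
Simplifying, P(k+1) = (k + 1)(3k^4 + 9k^3 + 6k^2 - k - 3) = (k+1)(3(k+1)^4 - 3(k+1)^3 - 3(k+1)^2 + 2(k+1) - 2),
which is the closed form with r = k+1.
Hence, by induction on r, the claim holds for every r ≥ 1.

P(r) = r(3r^4 - 3r^3 - 3r^2 + 2r - 2)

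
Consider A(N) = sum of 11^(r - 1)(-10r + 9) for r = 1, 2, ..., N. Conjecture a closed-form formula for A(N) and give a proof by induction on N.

A(N) = 11^N(-N + 1) - 1

We claim A(N) = 11^N(-N + 1) - 1 for all N ≥ 1.
For the base case N = 1: A(1) = -1, and the closed form gives -1. They agree.
Inductive step: assume the claim holds for N = r, so A(r) = 11^r(-r + 1) - 1.
Then A(r+1) = A(r) + (11^r(-10r - 1)) = (11^r(-r + 1) - 1) + (11^r(-10r - 1)).
Simplifying, A(r+1) = -11·11^r·r - 1 = 11^(r+1)(-(r+1) + 1) - 1,
which is the closed form with N = r+1.
Hence, by induction on N, the claim holds for every N ≥ 1.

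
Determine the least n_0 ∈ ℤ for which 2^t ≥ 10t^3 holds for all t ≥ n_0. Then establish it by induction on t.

n_0 = 16

At t = 15: 32768 < 33750, so the inequality fails and n_0 ≥ 16. We prove 2^t ≥ 10t^3 for all t ≥ 16.
Base step (t = 16): 2^t = 65536 and 10t^3 = 40960, so 65536 ≥ 40960.
Suppose the result is true for t = k, so 2^k ≥ 10k^3.
Then 2^(k + 1) = 2·(2^k) ≥ 2·(10k^3).
Also, for k ≥ 16 we have 2·(10k^3) ≥ 10(k+1)^3, since 2 ≥ (1 + 1/k)^3 for all k ≥ 16.
Combining, 2^(k + 1) ≥ 10(k+1)^3.
Hence, by induction on t, the claim holds for every t ≥ 16.
Hence the smallest such n_0 is 16.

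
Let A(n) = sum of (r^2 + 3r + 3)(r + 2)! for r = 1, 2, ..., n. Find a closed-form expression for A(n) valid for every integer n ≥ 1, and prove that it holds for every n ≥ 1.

We claim A(n) = (n + 1)(n + 3)! - 6 for all n ≥ 1.
When n = 1: A(1) = 42, and the closed form gives 42. They agree.
Inductive step: suppose the statement holds for some r ≥ 1, so A(r) = (r + 1)(r + 3)! - 6.
Then A(r+1) = A(r) + ((r^2 + 5r + 7)(r + 3)!) = ((r + 1)(r + 3)! - 6) + ((r^2 + 5r + 7)(r + 3)!).
Simplifying, A(r+1) = ((r+1) + 1)((r+1) + 3)! - 6,
which is the closed form with n = r+1.
By induction, the statement is established for all n ≥ 1.

A(n) = (n + 1)(n + 3)! - 6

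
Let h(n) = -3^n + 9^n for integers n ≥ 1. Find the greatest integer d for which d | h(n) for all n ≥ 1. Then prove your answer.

Computing the first values: h(1) = 6 and h(2) = 72; gcd(6, 72) = 6, so d ≤ 6.
We prove 6 | -3^n + 9^n for all n ≥ 1 by induction on n.
For the base case n = 1: h(1) = 6 = 6·(1), so 6 | h(1).
Inductive step: suppose the statement holds for some p ≥ 1, i.e. 6 | h(p). Then
9^{p+1} − 3^{p+1} = 9·9^p − 3·3^p = 9·(9^p − 3^p) + (6)·3^p. The first term is divisible by 6 by the inductive hypothesis, and the second term (6)·3^p is divisible by 6 since 6 | 6. Hence 6 | h(p+1).
By induction, the statement is established for all n ≥ 1.
Therefore the largest such d is 6.

d = 6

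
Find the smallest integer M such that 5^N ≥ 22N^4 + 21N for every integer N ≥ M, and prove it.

At N = 6: 15625 < 28638, so the inequality fails and M ≥ 7. We prove 5^N ≥ 22N^4 + 21N for all N ≥ 7.
Base step (N = 7): 5^N = 78125 and 22N^4 + 21N = 52969, so 78125 ≥ 52969.
For the inductive step, assume it holds for an arbitrary p ≥ 7, so 5^p ≥ 22p^4 + 21p.
Then 5^(p + 1) = 5·(5^p) ≥ 5·(22p^4 + 21p).
Also, for p ≥ 7 we have 5·(22p^4 + 21p) ≥ 22(p+1)^4 + 21(p+1), since 5·(22p^4 + 21p) − (22(p+1)^4 + 21(p+1)) = 88p^4 - 88p^3 - 132p^2 - 4p - 43, which is nonnegative for all p ≥ 7.
Combining, 5^(p + 1) ≥ 22(p+1)^4 + 21(p+1).
By induction, the statement is established for all N ≥ 7.
Hence the smallest such M is 7.

M = 7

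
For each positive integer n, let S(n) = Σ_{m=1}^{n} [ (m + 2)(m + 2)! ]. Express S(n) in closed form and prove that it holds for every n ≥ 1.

We claim S(n) = (n + 3)! - 6 for all n ≥ 1.
Base step (n = 1): S(1) = 18, and the closed form gives 18. They agree.
Inductive step: assume the claim holds for n = m, so S(m) = (m + 3)! - 6.
Then S(m+1) = S(m) + ((m + 3)(m + 3)!) = ((m + 3)! - 6) + ((m + 3)(m + 3)!).
Simplifying, S(m+1) = ((m+1) + 3)! - 6,
which is the closed form with n = m+1.
This completes the induction.

S(n) = (n + 3)! - 6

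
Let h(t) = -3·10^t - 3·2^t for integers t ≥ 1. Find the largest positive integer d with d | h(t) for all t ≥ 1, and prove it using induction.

Computing the first values: h(1) = -36 and h(2) = -312; gcd(-36, -312) = 12, so d ≤ 12.
We prove 12 | -3·10^t - 3·2^t for all t ≥ 1 by induction on t.
Base case (t = 1): h(1) = -36 = 12·(-3), so 12 | h(1).
For the inductive step, assume it holds for an arbitrary r ≥ 1, i.e. 12 | h(r). Then
h(r+1) − 10·h(r) = (-3·10^(r+1) - 3·2^(r+1)) − 10·(-3·10^r - 3·2^r) = (-3)·2^r·(2 − 10) = (24)·2^r. Since 12 | h(r) by the inductive hypothesis, 12 | 10·h(r); and 12 | 24 since 24 = 12·2. Therefore 12 | h(r+1).
Hence, by induction on t, the claim holds for every t ≥ 1.
Therefore the largest such d is 12.

d = 12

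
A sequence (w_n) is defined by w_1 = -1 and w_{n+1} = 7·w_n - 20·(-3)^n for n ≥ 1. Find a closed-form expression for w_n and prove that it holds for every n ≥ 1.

Computing the first terms: w_1 = -1, w_2 = 53, w_3 = 191. This suggests w_n = 2(-3)^n + 5·7^(n - 1).
Base step (n = 1): the formula gives -1 = -1 = w_1.
Suppose the result is true for n = k, so w_k = 2(-3)^k + 5·7^(k - 1).
Then w_{k+1} = 7·w_k - 20·(-3)^k = 7·(2(-3)^k + 5·7^(k - 1)) - 20·(-3)^k = 2(-3)^(k + 1) + 5·7^k = 2(-3)^(k+1) + 5·7^((k+1) - 1),
which is the claimed formula at n = k+1.
Hence, by induction on n, the claim holds for every n ≥ 1.

w_n = 2(-3)^n + 5·7^(n - 1)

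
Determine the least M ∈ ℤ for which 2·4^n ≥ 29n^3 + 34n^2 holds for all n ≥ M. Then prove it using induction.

M = 6

At n = 5: 2048 < 4475, so the inequality fails and M ≥ 6. We prove 2·4^n ≥ 29n^3 + 34n^2 for all n ≥ 6.
When n = 6: 2·4^n = 8192 and 29n^3 + 34n^2 = 7488, so 8192 ≥ 7488.
For the inductive step, assume it holds for an arbitrary j ≥ 6, so 2·4^j ≥ 29j^3 + 34j^2.
Then 2·4^(j + 1) = 4·(2·4^j) ≥ 4·(29j^3 + 34j^2).
Also, for j ≥ 6 we have 4·(29j^3 + 34j^2) ≥ 29(j+1)^3 + 34(j+1)^2, since 4·(29j^3 + 34j^2) − (29(j+1)^3 + 34(j+1)^2) = 87j^3 + 15j^2 - 155j - 63, which is nonnegative for all j ≥ 6.
Combining, 2·4^(j + 1) ≥ 29(j+1)^3 + 34(j+1)^2.
Hence, by induction on n, the claim holds for every n ≥ 6.
Hence the smallest such M is 6.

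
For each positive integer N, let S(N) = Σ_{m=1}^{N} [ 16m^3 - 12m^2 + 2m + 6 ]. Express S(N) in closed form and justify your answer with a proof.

S(N) = N(4N^3 + 4N^2 - N + 5)

We claim S(N) = N(4N^3 + 4N^2 - N + 5) for all N ≥ 1.
When N = 1: S(1) = 12, and the closed form gives 12. They agree.
For the inductive step, assume it holds for an arbitrary m ≥ 1, so S(m) = m(4m^3 + 4m^2 - m + 5).
Then S(m+1) = S(m) + (16m^3 + 36m^2 + 26m + 12) = (m(4m^3 + 4m^2 - m + 5)) + (16m^3 + 36m^2 + 26m + 12).
Simplifying, S(m+1) = (m + 1)(4m^3 + 16m^2 + 19m + 12) = (m+1)(4(m+1)^3 + 4(m+1)^2 - (m+1) + 5),
which is the closed form with N = m+1.
This completes the induction.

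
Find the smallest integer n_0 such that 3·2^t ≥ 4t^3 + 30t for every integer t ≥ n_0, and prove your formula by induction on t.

At t = 10: 3072 < 4300, so the inequality fails and n_0 ≥ 11. We prove 3·2^t ≥ 4t^3 + 30t for all t ≥ 11.
When t = 11: 3·2^t = 6144 and 4t^3 + 30t = 5654, so 6144 ≥ 5654.
Inductive step: suppose the statement holds for some r ≥ 11, so 3·2^r ≥ 4r^3 + 30r.
Then 3·2^(r + 1) = 2·(3·2^r) ≥ 2·(4r^3 + 30r).
Also, for r ≥ 11 we have 2·(4r^3 + 30r) ≥ 4(r+1)^3 + 30(r+1), since 2·(4r^3 + 30r) − (4(r+1)^3 + 30(r+1)) = 4r^3 - 12r^2 + 18r - 34, which is nonnegative for all r ≥ 11.
Combining, 3·2^(r + 1) ≥ 4(r+1)^3 + 30(r+1).
This completes the induction.
Hence the smallest such n_0 is 11.

n_0 = 11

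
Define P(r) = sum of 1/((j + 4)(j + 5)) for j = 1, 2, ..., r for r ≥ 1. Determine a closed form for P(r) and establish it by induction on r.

P(r) = r/(5(r + 5))

We claim P(r) = r/(5(r + 5)) for all r ≥ 1.
For the base case r = 1: P(1) = 1/30, and the closed form gives 1/30. They agree.
For the inductive step, assume it holds for an arbitrary j ≥ 1, so P(j) = j/(5(j + 5)).
Then P(j+1) = P(j) + (1/((j + 5)(j + 6))) = (j/(5(j + 5))) + (1/((j + 5)(j + 6))).
Simplifying, P(j+1) = (j + 1)/(5(j + 6)) = (j+1)/(5((j+1) + 5)),
which is the closed form with r = j+1.
Hence, by induction on r, the claim holds for every r ≥ 1.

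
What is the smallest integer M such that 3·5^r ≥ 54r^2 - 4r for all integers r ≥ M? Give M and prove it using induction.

At r = 3: 375 < 474, so the inequality fails and M ≥ 4. We prove 3·5^r ≥ 54r^2 - 4r for all r ≥ 4.
Base case (r = 4): 3·5^r = 1875 and 54r^2 - 4r = 848, so 1875 ≥ 848.
Suppose the result is true for r = k, so 3·5^k ≥ 54k^2 - 4k.
Then 3·5^(k + 1) = 5·(3·5^k) ≥ 5·(54k^2 - 4k).
Also, for k ≥ 4 we have 5·(54k^2 - 4k) ≥ 54(k+1)^2 - 4(k+1), since 5·(54k^2 - 4k) − (54(k+1)^2 - 4(k+1)) = 216k^2 - 124k - 50, which is nonnegative for all k ≥ 4.
Combining, 3·5^(k + 1) ≥ 54(k+1)^2 - 4(k+1).
By the principle of mathematical induction, the result holds for all r ≥ 4.
Hence the smallest such M is 4.

M = 4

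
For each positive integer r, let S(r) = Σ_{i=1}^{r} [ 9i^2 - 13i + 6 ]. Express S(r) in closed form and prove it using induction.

We claim S(r) = r(3r^2 - 2r + 1) for all r ≥ 1.
Base step (r = 1): S(1) = 2, and the closed form gives 2. They agree.
For the inductive step, assume it holds for an arbitrary i ≥ 1, so S(i) = i(3i^2 - 2i + 1).
Then S(i+1) = S(i) + (9i^2 + 5i + 2) = (i(3i^2 - 2i + 1)) + (9i^2 + 5i + 2).
Simplifying, S(i+1) = (i + 1)(3i^2 + 4i + 2) = (i+1)(3(i+1)^2 - 2(i+1) + 1),
which is the closed form with r = i+1.
By induction, the statement is established for all r ≥ 1.

S(r) = r(3r^2 - 2r + 1)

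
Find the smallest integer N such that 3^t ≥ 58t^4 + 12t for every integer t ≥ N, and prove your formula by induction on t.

At t = 13: 1594323 < 1656694, so the inequality fails and N ≥ 14. We prove 3^t ≥ 58t^4 + 12t for all t ≥ 14.
When t = 14: 3^t = 4782969 and 58t^4 + 12t = 2228296, so 4782969 ≥ 2228296.
Suppose the result is true for t = p, so 3^p ≥ 58p^4 + 12p.
Then 3^(p + 1) = 3·(3^p) ≥ 3·(58p^4 + 12p).
Also, for p ≥ 14 we have 3·(58p^4 + 12p) ≥ 58(p+1)^4 + 12(p+1), since 3·(58p^4 + 12p) − (58(p+1)^4 + 12(p+1)) = 116p^4 - 232p^3 - 348p^2 - 208p - 70, which is nonnegative for all p ≥ 14.
Combining, 3^(p + 1) ≥ 58(p+1)^4 + 12(p+1).
By induction, the statement is established for all t ≥ 14.
Hence the smallest such N is 14.

N = 14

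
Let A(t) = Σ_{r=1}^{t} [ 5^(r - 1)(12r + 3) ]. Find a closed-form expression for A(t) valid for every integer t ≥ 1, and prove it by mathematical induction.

We claim A(t) = 3·5^t·t for all t ≥ 1.
When t = 1: A(1) = 15, and the closed form gives 15. They agree.
Inductive step: assume the claim holds for t = r, so A(r) = 3·5^r·r.
Then A(r+1) = A(r) + (5^r(12r + 15)) = (3·5^r·r) + (5^r(12r + 15)).
Simplifying, A(r+1) = 15·5^r(r + 1) = 3·5^(r+1)·(r+1),
which is the closed form with t = r+1.
By induction, the statement is established for all t ≥ 1.

A(t) = 3·5^t·t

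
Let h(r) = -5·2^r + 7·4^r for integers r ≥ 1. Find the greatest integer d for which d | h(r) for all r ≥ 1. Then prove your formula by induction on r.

Computing the first values: h(1) = 18 and h(2) = 92; gcd(18, 92) = 2, so d ≤ 2.
We prove 2 | -5·2^r + 7·4^r for all r ≥ 1 by induction on r.
When r = 1: h(1) = 18 = 2·(9), so 2 | h(1).
For the inductive step, assume it holds for an arbitrary i ≥ 1, i.e. 2 | h(i). Then
h(i+1) − 4·h(i) = (-5·2^(i+1) + 7·4^(i+1)) − 4·(-5·2^i + 7·4^i) = (-5)·2^i·(2 − 4) = (10)·2^i. Since 2 | h(i) by the inductive hypothesis, 2 | 4·h(i); and 2 | 10 since 10 = 2·5. Therefore 2 | h(i+1).
By induction, the statement is established for all r ≥ 1.
Therefore the largest such d is 2.

d = 2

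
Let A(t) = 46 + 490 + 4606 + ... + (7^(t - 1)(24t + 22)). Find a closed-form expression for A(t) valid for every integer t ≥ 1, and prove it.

We claim A(t) = 7^t(4t + 3) - 3 for all t ≥ 1.
Base case (t = 1): A(1) = 46, and the closed form gives 46. They agree.
For the inductive step, assume it holds for an arbitrary p ≥ 1, so A(p) = 7^p(4p + 3) - 3.
Then A(p+1) = A(p) + (7^p(24p + 46)) = (7^p(4p + 3) - 3) + (7^p(24p + 46)).
Simplifying, A(p+1) = 28·7^p·p + 49·7^p - 3 = 7^(p+1)(4(p+1) + 3) - 3,
which is the closed form with t = p+1.
By the principle of mathematical induction, the result holds for all t ≥ 1.

A(t) = 7^t(4t + 3) - 3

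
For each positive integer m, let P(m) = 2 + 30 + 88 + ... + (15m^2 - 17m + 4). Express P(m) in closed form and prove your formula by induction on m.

We claim P(m) = m(5m^2 - m - 2) for all m ≥ 1.
For the base case m = 1: P(1) = 2, and the closed form gives 2. They agree.
Inductive step: assume the claim holds for m = p, so P(p) = p(5p^2 - p - 2).
Then P(p+1) = P(p) + (15p^2 + 13p + 2) = (p(5p^2 - p - 2)) + (15p^2 + 13p + 2).
Simplifying, P(p+1) = (p + 1)(5p^2 + 9p + 2) = (p+1)(5(p+1)^2 - (p+1) - 2),
which is the closed form with m = p+1.
Hence, by induction on m, the claim holds for every m ≥ 1.

P(m) = m(5m^2 - m - 2)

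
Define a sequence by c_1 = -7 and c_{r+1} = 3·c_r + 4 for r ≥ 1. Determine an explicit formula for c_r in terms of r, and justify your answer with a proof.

c_r = -5·3^(r - 1) - 2

Computing the first terms: c_1 = -7, c_2 = -17, c_3 = -47. This suggests c_r = -5·3^(r - 1) - 2.
When r = 1: the formula gives -7 = -7 = c_1.
Inductive step: suppose the statement holds for some m ≥ 1, so c_m = -5·3^(m - 1) - 2.
Then c_{m+1} = 3·c_m + 4 = 3·(-5·3^(m - 1) - 2) + 4 = -5·3^m - 2 = -5·3^((m+1) - 1) - 2,
which is the claimed formula at r = m+1.
By the principle of mathematical induction, the result holds for all r ≥ 1.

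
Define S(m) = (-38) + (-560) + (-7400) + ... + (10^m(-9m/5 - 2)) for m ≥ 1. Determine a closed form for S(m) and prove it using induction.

We claim S(m) = -2·10^m(m + 1) + 2 for all m ≥ 1.
When m = 1: S(1) = -38, and the closed form gives -38. They agree.
Inductive step: suppose the statement holds for some r ≥ 1, so S(r) = -2·10^r(r + 1) + 2.
Then S(r+1) = S(r) + (10^r(-18r - 38)) = (-2·10^r(r + 1) + 2) + (10^r(-18r - 38)).
Simplifying, S(r+1) = -20·10^r·r - 40·10^r + 2 = -2·10^(r+1)((r+1) + 1) + 2,
which is the closed form with m = r+1.
By the principle of mathematical induction, the result holds for all m ≥ 1.

S(m) = -2·10^m(m + 1) + 2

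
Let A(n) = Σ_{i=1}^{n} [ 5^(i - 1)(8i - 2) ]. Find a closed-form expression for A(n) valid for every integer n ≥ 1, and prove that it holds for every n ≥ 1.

We claim A(n) = 5^n(2n - 1) + 1 for all n ≥ 1.
Base case (n = 1): A(1) = 6, and the closed form gives 6. They agree.
Suppose the result is true for n = i, so A(i) = 5^i(2i - 1) + 1.
Then A(i+1) = A(i) + (5^i(8i + 6)) = (5^i(2i - 1) + 1) + (5^i(8i + 6)).
Simplifying, A(i+1) = 10·5^i·i + 5·5^i + 1 = 5^(i+1)(2(i+1) - 1) + 1,
which is the closed form with n = i+1.
By induction, the statement is established for all n ≥ 1.

A(n) = 5^n(2n - 1) + 1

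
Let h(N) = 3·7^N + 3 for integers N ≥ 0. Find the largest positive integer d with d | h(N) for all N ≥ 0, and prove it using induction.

Computing the first values: h(0) = 6 and h(1) = 24; gcd(6, 24) = 6, so d ≤ 6.
We prove 6 | 3·7^N + 3 for all N ≥ 0 by induction on N.
When N = 0: h(0) = 6 = 6·(1), so 6 | h(0).
Suppose the result is true for N = m, i.e. 6 | h(m). Then
h(m+1) = 3·7^(m+1) + 3 = 7·(3·7^m + 3) - 18 = 7·h(m) - 18. The first term is divisible by 6 by the inductive hypothesis, and -18 is divisible by 6. Hence 6 | h(m+1).
By induction, the statement is established for all N ≥ 0.
Therefore the largest such d is 6.

d = 6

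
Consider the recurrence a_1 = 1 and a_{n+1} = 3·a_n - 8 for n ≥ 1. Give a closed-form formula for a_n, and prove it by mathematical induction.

Computing the first terms: a_1 = 1, a_2 = -5, a_3 = -23. This suggests a_n = -3^n + 4.
Base step (n = 1): the formula gives 1 = 1 = a_1.
For the inductive step, assume it holds for an arbitrary j ≥ 1, so a_j = -3^j + 4.
Then a_{j+1} = 3·a_j - 8 = 3·(-3^j + 4) - 8 = -3^(j + 1) + 4,
which is the claimed formula at n = j+1.
By the principle of mathematical induction, the result holds for all n ≥ 1.

a_n = -3^n + 4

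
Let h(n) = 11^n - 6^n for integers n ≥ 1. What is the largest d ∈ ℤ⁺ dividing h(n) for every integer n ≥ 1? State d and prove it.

d = 5

Computing the first values: h(1) = 5 and h(2) = 85; gcd(5, 85) = 5, so d ≤ 5.
We prove 5 | 11^n - 6^n for all n ≥ 1 by induction on n.
Base case (n = 1): h(1) = 5 = 5·(1), so 5 | h(1).
For the inductive step, assume it holds for an arbitrary m ≥ 1, i.e. 5 | h(m). Then
11^{m+1} − 6^{m+1} = 11·11^m − 6·6^m = 11·(11^m − 6^m) + (5)·6^m. The first term is divisible by 5 by the inductive hypothesis, and the second term (5)·6^m is divisible by 5 since 5 | 5. Hence 5 | h(m+1).
Hence, by induction on n, the claim holds for every n ≥ 1.
Therefore the largest such d is 5.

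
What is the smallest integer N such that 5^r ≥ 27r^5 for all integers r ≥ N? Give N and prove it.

N = 9

At r = 8: 390625 < 884736, so the inequality fails and N ≥ 9. We prove 5^r ≥ 27r^5 for all r ≥ 9.
Base step (r = 9): 5^r = 1953125 and 27r^5 = 1594323, so 1953125 ≥ 1594323.
For the inductive step, assume it holds for an arbitrary m ≥ 9, so 5^m ≥ 27m^5.
Then 5^(m + 1) = 5·(5^m) ≥ 5·(27m^5).
Also, for m ≥ 9 we have 5·(27m^5) ≥ 27(m+1)^5, since 5 ≥ (1 + 1/m)^5 for all m ≥ 9.
Combining, 5^(m + 1) ≥ 27(m+1)^5.
By the principle of mathematical induction, the result holds for all r ≥ 9.
Hence the smallest such N is 9.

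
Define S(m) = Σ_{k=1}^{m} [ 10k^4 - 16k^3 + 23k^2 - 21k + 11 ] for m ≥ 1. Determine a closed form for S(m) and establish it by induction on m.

S(m) = m(2m^4 + m^3 + 3m^2 - 3m + 4)

We claim S(m) = m(2m^4 + m^3 + 3m^2 - 3m + 4) for all m ≥ 1.
For the base case m = 1: S(1) = 7, and the closed form gives 7. They agree.
Inductive step: suppose the statement holds for some k ≥ 1, so S(k) = k(2k^4 + k^3 + 3k^2 - 3k + 4).
Then S(k+1) = S(k) + (10k^4 + 24k^3 + 35k^2 + 17k + 7) = (k(2k^4 + k^3 + 3k^2 - 3k + 4)) + (10k^4 + 24k^3 + 35k^2 + 17k + 7).
Simplifying, S(k+1) = (k + 1)(2k^4 + 9k^3 + 18k^2 + 14k + 7) = (k+1)(2(k+1)^4 + (k+1)^3 + 3(k+1)^2 - 3(k+1) + 4),
which is the closed form with m = k+1.
This completes the induction.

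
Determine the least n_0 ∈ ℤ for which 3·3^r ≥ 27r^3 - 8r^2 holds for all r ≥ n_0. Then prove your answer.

n_0 = 8

At r = 7: 6561 < 8869, so the inequality fails and n_0 ≥ 8. We prove 3·3^r ≥ 27r^3 - 8r^2 for all r ≥ 8.
For the base case r = 8: 3·3^r = 19683 and 27r^3 - 8r^2 = 13312, so 19683 ≥ 13312.
For the inductive step, assume it holds for an arbitrary j ≥ 8, so 3·3^j ≥ 27j^3 - 8j^2.
Then 3·3^(j + 1) = 3·(3·3^j) ≥ 3·(27j^3 - 8j^2).
Also, for j ≥ 8 we have 3·(27j^3 - 8j^2) ≥ 27(j+1)^3 - 8(j+1)^2, since 3·(27j^3 - 8j^2) − (27(j+1)^3 - 8(j+1)^2) = 54j^3 - 97j^2 - 65j - 19, which is nonnegative for all j ≥ 8.
Combining, 3·3^(j + 1) ≥ 27(j+1)^3 - 8(j+1)^2.
By induction, the statement is established for all r ≥ 8.
Hence the smallest such n_0 is 8.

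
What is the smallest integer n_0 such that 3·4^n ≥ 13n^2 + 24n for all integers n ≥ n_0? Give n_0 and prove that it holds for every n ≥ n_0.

n_0 = 3

At n = 2: 48 < 100, so the inequality fails and n_0 ≥ 3. We prove 3·4^n ≥ 13n^2 + 24n for all n ≥ 3.
Base case (n = 3): 3·4^n = 192 and 13n^2 + 24n = 189, so 192 ≥ 189.
For the inductive step, assume it holds for an arbitrary p ≥ 3, so 3·4^p ≥ 13p^2 + 24p.
Then 3·4^(p + 1) = 4·(3·4^p) ≥ 4·(13p^2 + 24p).
Also, for p ≥ 3 we have 4·(13p^2 + 24p) ≥ 13(p+1)^2 + 24(p+1), since 4·(13p^2 + 24p) − (13(p+1)^2 + 24(p+1)) = 39p^2 + 46p - 37, which is nonnegative for all p ≥ 3.
Combining, 3·4^(p + 1) ≥ 13(p+1)^2 + 24(p+1).
This completes the induction.
Hence the smallest such n_0 is 3.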